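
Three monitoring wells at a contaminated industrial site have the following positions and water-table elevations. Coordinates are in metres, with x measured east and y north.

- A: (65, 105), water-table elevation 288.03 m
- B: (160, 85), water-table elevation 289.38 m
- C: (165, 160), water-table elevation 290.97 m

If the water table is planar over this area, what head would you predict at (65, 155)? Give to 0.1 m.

With h = a·x + b·y + c and A as origin, the differences give:
  95·a + (-20)·b = +1.35
  100·a + 55·b = +2.94
Eliminate b (×55 and ×(-20), subtract): 7225·a = 133.050 → a = ∂h/∂x = +0.01842
Back-substitute: b = ∂h/∂y = +0.01997.
h(65, 155) = 288.03 + (+0.01842)·(0) + (+0.01997)·(50) = 288.03 +0.000 +0.999 = 289.029 m.

289.0 m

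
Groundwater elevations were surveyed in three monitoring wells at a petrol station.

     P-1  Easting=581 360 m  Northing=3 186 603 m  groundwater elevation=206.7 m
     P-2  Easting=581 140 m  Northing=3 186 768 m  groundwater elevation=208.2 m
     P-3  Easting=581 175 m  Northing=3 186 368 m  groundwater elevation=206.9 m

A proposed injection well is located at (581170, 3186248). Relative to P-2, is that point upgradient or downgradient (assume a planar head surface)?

With h = a·x + b·y + c and P-1 as origin, the differences give:
  (-220)·a + 165·b = +1.5
  (-185)·a + (-235)·b = +0.2
Eliminate b (×(-235) and ×165, subtract): 82225·a = -385.50 → a = ∂h/∂x = -0.004688
Back-substitute: b = ∂h/∂y = +0.002840.
Head at (581170, 3186248) = 206.7 + (-0.004688)·(-190) + (+0.002840)·(-355) = 206.58 m.
That is lower than the 208.2 m at P-2, so the point is downgradient.

downgradient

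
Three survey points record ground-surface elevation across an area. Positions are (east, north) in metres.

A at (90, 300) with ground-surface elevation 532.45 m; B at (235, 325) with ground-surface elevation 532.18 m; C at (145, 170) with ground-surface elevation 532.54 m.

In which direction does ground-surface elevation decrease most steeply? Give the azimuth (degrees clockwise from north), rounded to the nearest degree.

050°

Differences from A: to B (Δx, Δy, Δh) = (145, 25, -0.27); to C = (55, -130, +0.09).
Solve a·Δx + b·Δy = Δz: det = 145·(-130) − 55·25 = -20225.
∂z/∂x = [(-0.27)·(-130) − (+0.09)·25] / -20225 = -0.001624
∂z/∂y = [145·(+0.09) − 55·(-0.27)] / -20225 = -0.001379
Steepest decrease is along −∇f: components (+0.001624 E, +0.001379 N).
Azimuth = atan2(+0.001624, +0.001379) = 49.7° ≈ 050°.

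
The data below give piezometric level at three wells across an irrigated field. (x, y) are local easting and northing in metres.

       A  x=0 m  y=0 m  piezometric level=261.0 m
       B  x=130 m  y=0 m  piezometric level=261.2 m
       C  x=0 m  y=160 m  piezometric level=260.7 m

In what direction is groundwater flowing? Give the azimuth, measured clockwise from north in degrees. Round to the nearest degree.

321°

∂h/∂x = (261.2 − 261.0) / (130 − 0) = +0.001538
∂h/∂y = (260.7 − 261.0) / (160 − 0) = -0.001875
Flow direction (−∇h) has components (-0.001538 E, +0.001875 N).
Azimuth = atan2(E, N) = atan2(-0.001538, +0.001875) = 320.6° ≈ 321°.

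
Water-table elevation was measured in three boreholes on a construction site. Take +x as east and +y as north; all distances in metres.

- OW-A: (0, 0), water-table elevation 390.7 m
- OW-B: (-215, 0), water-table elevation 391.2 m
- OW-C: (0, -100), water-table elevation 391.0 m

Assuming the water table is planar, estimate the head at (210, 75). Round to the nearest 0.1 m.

390.0 m

∂h/∂x = (391.2 − 390.7) / (-215 − 0) = -0.002326
∂h/∂y = (391.0 − 390.7) / (-100 − 0) = -0.003000
h(210, 75) = 390.7 + (-0.002326)·(210) + (-0.003000)·(75) = 390.7 -0.488 -0.225 = 389.987 m.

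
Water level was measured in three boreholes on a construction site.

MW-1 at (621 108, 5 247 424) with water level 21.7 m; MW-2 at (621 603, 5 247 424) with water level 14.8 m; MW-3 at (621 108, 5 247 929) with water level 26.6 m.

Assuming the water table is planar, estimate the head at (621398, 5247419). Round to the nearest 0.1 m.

17.6 m

∂h/∂x = (14.8 − 21.7) / (621603 − 621108) = -0.01394
∂h/∂y = (26.6 − 21.7) / (5247929 − 5247424) = +0.009703
h(621398, 5247419) = 21.7 + (-0.01394)·(290) + (+0.009703)·(-5) = 21.7 -4.042 -0.049 = 17.609 m.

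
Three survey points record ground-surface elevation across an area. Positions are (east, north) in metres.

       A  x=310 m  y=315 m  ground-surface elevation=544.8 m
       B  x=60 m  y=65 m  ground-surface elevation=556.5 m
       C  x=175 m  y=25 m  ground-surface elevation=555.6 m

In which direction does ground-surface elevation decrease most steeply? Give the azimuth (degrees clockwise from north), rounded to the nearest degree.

032°

Three-point gradient (reference A): Δ to B = (-250, -250, +11.7), Δ to C = (-135, -290, +10.8).
∂z/∂x = -0.01788, ∂z/∂y = -0.02892 (det = 38750).
Steepest decrease is along −∇f: components (+0.01788 E, +0.02892 N).
Azimuth = atan2(+0.01788, +0.02892) = 31.7° ≈ 032°.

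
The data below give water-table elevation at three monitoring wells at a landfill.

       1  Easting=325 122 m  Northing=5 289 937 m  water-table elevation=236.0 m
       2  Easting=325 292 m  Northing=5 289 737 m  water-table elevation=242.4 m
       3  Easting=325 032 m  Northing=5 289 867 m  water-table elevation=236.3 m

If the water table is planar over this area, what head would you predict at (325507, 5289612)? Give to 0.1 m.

Taking 1 as reference: 2−1 = (170, -200, +6.4); 3−1 = (-90, -70, +0.3).
Solve a·Δx + b·Δy = Δh: det = 170·(-70) − (-90)·(-200) = -29900.
∂h/∂x = [(+6.4)·(-70) − (+0.3)·(-200)] / -29900 = +0.01298
∂h/∂y = [170·(+0.3) − (-90)·(+6.4)] / -29900 = -0.02097
h(325507, 5289612) = 236.0 + (+0.01298)·(385) + (-0.02097)·(-325) = 236.0 +4.996 +6.815 = 247.811 m.

247.8 m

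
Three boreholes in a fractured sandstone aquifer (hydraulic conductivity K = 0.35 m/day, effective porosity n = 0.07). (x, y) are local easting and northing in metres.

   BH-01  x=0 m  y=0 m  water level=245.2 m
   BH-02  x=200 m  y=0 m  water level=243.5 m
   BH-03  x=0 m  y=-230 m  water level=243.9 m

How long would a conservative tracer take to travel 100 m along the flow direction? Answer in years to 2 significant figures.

∂h/∂x = (243.5 − 245.2) / (200 − 0) = -0.008500
∂h/∂y = (243.9 − 245.2) / (-230 − 0) = +0.005652
|∇h| = √(-0.008500² + 0.005652²) = 0.01021
Seepage velocity v = K·i/n = 0.35 × 0.01021 / 0.07 = 0.05105 m/day.
t = 100 / 0.05105 = 1959 days = 5.36 years.

5.4 years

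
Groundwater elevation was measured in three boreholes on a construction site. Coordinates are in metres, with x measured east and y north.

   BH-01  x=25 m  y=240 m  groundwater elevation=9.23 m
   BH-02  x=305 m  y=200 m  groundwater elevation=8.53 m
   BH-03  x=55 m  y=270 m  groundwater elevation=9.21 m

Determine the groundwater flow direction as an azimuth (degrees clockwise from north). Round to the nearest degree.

With h = a·x + b·y + c and BH-01 as origin, the differences give:
  280·a + (-40)·b = -0.70
  30·a + 30·b = -0.02
Eliminate b (×30 and ×(-40), subtract): 9600·a = -21.800 → a = ∂h/∂x = -0.002271
Back-substitute: b = ∂h/∂y = +0.001604.
Flow direction (−∇h) has components (+0.002271 E, -0.001604 N).
Azimuth = atan2(E, N) = atan2(+0.002271, -0.001604) = 125.2° ≈ 125°.

125°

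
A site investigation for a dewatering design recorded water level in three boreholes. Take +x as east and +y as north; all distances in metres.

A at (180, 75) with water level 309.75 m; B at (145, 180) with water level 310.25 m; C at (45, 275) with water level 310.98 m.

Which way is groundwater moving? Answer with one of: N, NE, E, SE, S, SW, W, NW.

With h = a·x + b·y + c and A as origin, the differences give:
  (-35)·a + 105·b = +0.50
  (-135)·a + 200·b = +1.23
Eliminate b (×200 and ×105, subtract): 7175·a = -29.150 → a = ∂h/∂x = -0.004063
Back-substitute: b = ∂h/∂y = +0.003408.
Flow = −∇h = (+0.004063 east, -0.003408 north), which points southeast.

SE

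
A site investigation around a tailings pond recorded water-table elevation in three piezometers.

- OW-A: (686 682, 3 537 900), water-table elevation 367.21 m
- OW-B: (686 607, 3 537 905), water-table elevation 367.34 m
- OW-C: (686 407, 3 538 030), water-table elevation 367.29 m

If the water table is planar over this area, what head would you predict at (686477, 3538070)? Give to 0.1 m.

367.0 m

Taking OW-A as reference: OW-B−OW-A = (-75, 5, +0.13); OW-C−OW-A = (-275, 130, +0.08).
Determinant of the coordinate differences = (-75)·130 − (-275)·5 = -8375.
∂h/∂x = [(+0.13)·130 − (+0.08)·5] / -8375 = -0.001970
∂h/∂y = [(-75)·(+0.08) − (-275)·(+0.13)] / -8375 = -0.003552
h(686477, 3538070) = 367.21 + (-0.001970)·(-205) + (-0.003552)·(170) = 367.21 +0.404 -0.604 = 367.010 m.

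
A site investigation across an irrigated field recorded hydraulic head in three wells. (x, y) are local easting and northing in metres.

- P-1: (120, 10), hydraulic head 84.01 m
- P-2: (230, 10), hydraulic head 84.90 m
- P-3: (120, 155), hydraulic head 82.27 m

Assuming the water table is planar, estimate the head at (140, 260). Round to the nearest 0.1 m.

Three-point gradient (reference P-1): Δ to P-2 = (110, 0, +0.89), Δ to P-3 = (0, 145, -1.74).
∂h/∂x = +0.008091, ∂h/∂y = -0.01200 (det = 15950).
h(140, 260) = 84.01 + (+0.008091)·(20) + (-0.01200)·(250) = 84.01 +0.162 -3.000 = 81.172 m.

81.2 m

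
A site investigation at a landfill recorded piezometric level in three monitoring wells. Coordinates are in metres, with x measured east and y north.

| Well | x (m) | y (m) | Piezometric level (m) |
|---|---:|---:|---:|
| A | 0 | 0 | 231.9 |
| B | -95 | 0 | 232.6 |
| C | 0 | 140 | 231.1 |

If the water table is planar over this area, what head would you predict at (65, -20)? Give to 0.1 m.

231.5 m

∂h/∂x = (232.6 − 231.9) / (-95 − 0) = -0.007368
∂h/∂y = (231.1 − 231.9) / (140 − 0) = -0.005714
h(65, -20) = 231.9 + (-0.007368)·(65) + (-0.005714)·(-20) = 231.9 -0.479 +0.114 = 231.535 m.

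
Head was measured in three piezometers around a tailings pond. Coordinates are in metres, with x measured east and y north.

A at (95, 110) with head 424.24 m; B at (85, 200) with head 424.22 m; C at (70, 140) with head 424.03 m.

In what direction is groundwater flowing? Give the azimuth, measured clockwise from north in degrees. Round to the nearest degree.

Differences from A: to B (Δx, Δy, Δh) = (-10, 90, -0.02); to C = (-25, 30, -0.21).
Solve a·Δx + b·Δy = Δh: det = (-10)·30 − (-25)·90 = 1950.
∂h/∂x = [(-0.02)·30 − (-0.21)·90] / 1950 = +0.009385
∂h/∂y = [(-10)·(-0.21) − (-25)·(-0.02)] / 1950 = +0.0008205
Flow direction (−∇h) has components (-0.009385 E, -0.0008205 N).
Azimuth = atan2(E, N) = atan2(-0.009385, -0.0008205) = 265.0° ≈ 265°.

265°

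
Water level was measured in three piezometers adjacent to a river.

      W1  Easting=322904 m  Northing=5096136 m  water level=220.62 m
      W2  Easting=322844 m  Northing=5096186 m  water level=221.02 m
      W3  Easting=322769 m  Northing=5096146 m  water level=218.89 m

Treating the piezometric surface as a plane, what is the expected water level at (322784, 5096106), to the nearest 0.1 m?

218.1 m

With h = a·x + b·y + c and W1 as origin, the differences give:
  (-60)·a + 50·b = +0.40
  (-135)·a + 10·b = -1.73
Eliminate b (×10 and ×50, subtract): 6150·a = 90.500 → a = ∂h/∂x = +0.01472
Back-substitute: b = ∂h/∂y = +0.02566.
h(322784, 5096106) = 220.62 + (+0.01472)·(-120) + (+0.02566)·(-30) = 220.62 -1.766 -0.770 = 218.084 m.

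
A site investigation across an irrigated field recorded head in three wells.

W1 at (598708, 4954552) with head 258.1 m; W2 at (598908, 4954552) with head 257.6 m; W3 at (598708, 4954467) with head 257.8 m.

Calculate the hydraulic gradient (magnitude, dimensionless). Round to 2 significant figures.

∂h/∂x = (257.6 − 258.1) / (598908 − 598708) = -0.002500
∂h/∂y = (257.8 − 258.1) / (4954467 − 4954552) = +0.003529
|∇h| = √(-0.002500² + 0.003529²) = 0.004325

0.0043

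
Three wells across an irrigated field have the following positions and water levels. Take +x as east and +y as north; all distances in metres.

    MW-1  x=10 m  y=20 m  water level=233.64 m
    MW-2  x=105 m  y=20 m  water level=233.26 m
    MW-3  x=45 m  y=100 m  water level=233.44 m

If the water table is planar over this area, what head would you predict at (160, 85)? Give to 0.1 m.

233.0 m

Taking MW-1 as reference: MW-2−MW-1 = (95, 0, -0.38); MW-3−MW-1 = (35, 80, -0.20).
Determinant of the coordinate differences = 95·80 − 35·0 = 7600.
∂h/∂x = [(-0.38)·80 − (-0.20)·0] / 7600 = -0.004000
∂h/∂y = [95·(-0.20) − 35·(-0.38)] / 7600 = -0.0007500
h(160, 85) = 233.64 + (-0.004000)·(150) + (-0.0007500)·(65) = 233.64 -0.600 -0.049 = 232.991 m.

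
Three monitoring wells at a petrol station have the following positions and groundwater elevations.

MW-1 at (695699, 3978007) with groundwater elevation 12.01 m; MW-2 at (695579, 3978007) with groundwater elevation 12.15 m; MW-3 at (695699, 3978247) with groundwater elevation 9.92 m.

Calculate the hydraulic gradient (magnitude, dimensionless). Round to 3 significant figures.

0.00879

∂h/∂x = (12.15 − 12.01) / (695579 − 695699) = -0.001167
∂h/∂y = (9.92 − 12.01) / (3978247 − 3978007) = -0.008708
|∇h| = √(-0.001167² + -0.008708²) = 0.008786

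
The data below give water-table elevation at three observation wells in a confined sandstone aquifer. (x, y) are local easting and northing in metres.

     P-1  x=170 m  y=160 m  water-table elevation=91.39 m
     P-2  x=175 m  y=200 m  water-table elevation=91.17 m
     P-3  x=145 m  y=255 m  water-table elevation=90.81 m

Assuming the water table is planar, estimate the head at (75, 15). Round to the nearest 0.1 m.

92.1 m

Taking P-1 as reference: P-2−P-1 = (5, 40, -0.22); P-3−P-1 = (-25, 95, -0.58).
Determinant of the coordinate differences = 5·95 − (-25)·40 = 1475.
∂h/∂x = [(-0.22)·95 − (-0.58)·40] / 1475 = +0.001559
∂h/∂y = [5·(-0.58) − (-25)·(-0.22)] / 1475 = -0.005695
h(75, 15) = 91.39 + (+0.001559)·(-95) + (-0.005695)·(-145) = 91.39 -0.148 +0.826 = 92.068 m.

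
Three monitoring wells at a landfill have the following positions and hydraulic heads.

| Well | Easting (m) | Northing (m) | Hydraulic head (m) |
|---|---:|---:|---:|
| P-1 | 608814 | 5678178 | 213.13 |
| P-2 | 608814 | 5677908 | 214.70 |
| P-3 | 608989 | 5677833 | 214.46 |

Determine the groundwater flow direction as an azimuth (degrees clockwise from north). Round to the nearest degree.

034°

Taking P-1 as reference: P-2−P-1 = (0, -270, +1.57); P-3−P-1 = (175, -345, +1.33).
Determinant of the coordinate differences = 0·(-345) − 175·(-270) = 47250.
∂h/∂x = [(+1.57)·(-345) − (+1.33)·(-270)] / 47250 = -0.003863
∂h/∂y = [0·(+1.33) − 175·(+1.57)] / 47250 = -0.005815
Flow direction (−∇h) has components (+0.003863 E, +0.005815 N).
Azimuth = atan2(E, N) = atan2(+0.003863, +0.005815) = 33.6° ≈ 034°.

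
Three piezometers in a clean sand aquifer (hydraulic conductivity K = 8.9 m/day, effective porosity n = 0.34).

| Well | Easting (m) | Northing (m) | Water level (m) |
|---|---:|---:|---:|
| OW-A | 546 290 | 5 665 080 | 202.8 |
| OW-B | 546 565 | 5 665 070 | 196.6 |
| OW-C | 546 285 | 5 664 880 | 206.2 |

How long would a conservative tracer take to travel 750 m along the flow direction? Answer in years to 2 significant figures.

2.8 years

Taking OW-A as reference: OW-B−OW-A = (275, -10, -6.2); OW-C−OW-A = (-5, -200, +3.4).
Solve a·Δx + b·Δy = Δh: det = 275·(-200) − (-5)·(-10) = -55050.
∂h/∂x = [(-6.2)·(-200) − (+3.4)·(-10)] / -55050 = -0.02314
∂h/∂y = [275·(+3.4) − (-5)·(-6.2)] / -55050 = -0.01642
|∇h| = √(-0.02314² + -0.01642²) = 0.02837
Seepage velocity v = K·i/n = 8.9 × 0.02837 / 0.34 = 0.7426 m/day.
t = 750 / 0.7426 = 1010 days = 2.77 years.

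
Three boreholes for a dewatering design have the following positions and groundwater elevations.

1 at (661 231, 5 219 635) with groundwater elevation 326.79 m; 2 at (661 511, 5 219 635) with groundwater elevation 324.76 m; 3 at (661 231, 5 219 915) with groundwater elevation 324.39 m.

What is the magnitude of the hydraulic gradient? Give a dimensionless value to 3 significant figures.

0.0112

∂h/∂x = (324.76 − 326.79) / (661511 − 661231) = -0.007250
∂h/∂y = (324.39 − 326.79) / (5219915 − 5219635) = -0.008571
|∇h| = √(-0.007250² + -0.008571²) = 0.01123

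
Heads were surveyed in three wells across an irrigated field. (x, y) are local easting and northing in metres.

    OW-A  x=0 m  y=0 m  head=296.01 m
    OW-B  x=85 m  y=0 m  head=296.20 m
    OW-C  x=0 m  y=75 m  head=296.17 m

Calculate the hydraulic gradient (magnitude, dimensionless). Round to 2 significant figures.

0.0031

∂h/∂x = (296.20 − 296.01) / (85 − 0) = +0.002235
∂h/∂y = (296.17 − 296.01) / (75 − 0) = +0.002133
|∇h| = √(0.002235² + 0.002133²) = 0.003089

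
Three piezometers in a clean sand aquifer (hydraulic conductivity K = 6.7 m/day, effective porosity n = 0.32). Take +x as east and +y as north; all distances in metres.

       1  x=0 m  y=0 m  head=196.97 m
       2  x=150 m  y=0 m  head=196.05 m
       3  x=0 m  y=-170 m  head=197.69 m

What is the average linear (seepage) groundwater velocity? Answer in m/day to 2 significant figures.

0.16 m/day

∂h/∂x = (196.05 − 196.97) / (150 − 0) = -0.006133
∂h/∂y = (197.69 − 196.97) / (-170 − 0) = -0.004235
|∇h| = √(-0.006133² + -0.004235²) = 0.007453
Seepage velocity v = K·i/n = 6.7 × 0.007453 / 0.32 = 0.156 m/day.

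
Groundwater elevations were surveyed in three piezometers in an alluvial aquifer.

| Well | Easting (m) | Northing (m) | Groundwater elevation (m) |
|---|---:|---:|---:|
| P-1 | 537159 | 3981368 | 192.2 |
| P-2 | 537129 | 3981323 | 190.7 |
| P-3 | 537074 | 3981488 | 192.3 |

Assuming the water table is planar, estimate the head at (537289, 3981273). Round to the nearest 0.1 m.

193.6 m

Differences from P-1: to P-2 (Δx, Δy, Δh) = (-30, -45, -1.5); to P-3 = (-85, 120, +0.1).
Determinant of the coordinate differences = (-30)·120 − (-85)·(-45) = -7425.
∂h/∂x = [(-1.5)·120 − (+0.1)·(-45)] / -7425 = +0.02364
∂h/∂y = [(-30)·(+0.1) − (-85)·(-1.5)] / -7425 = +0.01758
h(537289, 3981273) = 192.2 + (+0.02364)·(130) + (+0.01758)·(-95) = 192.2 +3.073 -1.670 = 193.603 m.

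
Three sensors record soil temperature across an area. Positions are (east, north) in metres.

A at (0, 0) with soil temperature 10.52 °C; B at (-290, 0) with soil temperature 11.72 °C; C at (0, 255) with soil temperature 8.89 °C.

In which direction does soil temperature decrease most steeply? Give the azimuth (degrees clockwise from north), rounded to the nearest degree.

∂T/∂x = (11.72 − 10.52) / (-290 − 0) = -0.004138
∂T/∂y = (8.89 − 10.52) / (255 − 0) = -0.006392
Steepest decrease is along −∇f: components (+0.004138 E, +0.006392 N).
Azimuth = atan2(+0.004138, +0.006392) = 32.9° ≈ 033°.

033°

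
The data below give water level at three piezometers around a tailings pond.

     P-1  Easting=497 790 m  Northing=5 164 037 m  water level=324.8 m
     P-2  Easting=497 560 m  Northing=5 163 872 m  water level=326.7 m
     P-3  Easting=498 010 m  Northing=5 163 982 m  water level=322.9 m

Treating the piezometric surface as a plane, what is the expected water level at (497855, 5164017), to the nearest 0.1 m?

324.2 m

With h = a·x + b·y + c and P-1 as origin, the differences give:
  (-230)·a + (-165)·b = +1.9
  220·a + (-55)·b = -1.9
Eliminate b (×(-55) and ×(-165), subtract): 48950·a = -418.00 → a = ∂h/∂x = -0.008539
Back-substitute: b = ∂h/∂y = +0.0003882.
h(497855, 5164017) = 324.8 + (-0.008539)·(65) + (+0.0003882)·(-20) = 324.8 -0.555 -0.008 = 324.237 m.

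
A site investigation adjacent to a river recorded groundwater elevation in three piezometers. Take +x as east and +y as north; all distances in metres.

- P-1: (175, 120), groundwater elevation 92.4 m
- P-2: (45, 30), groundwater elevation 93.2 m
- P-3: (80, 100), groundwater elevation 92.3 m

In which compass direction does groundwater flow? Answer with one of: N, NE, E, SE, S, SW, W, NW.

Taking P-1 as reference: P-2−P-1 = (-130, -90, +0.8); P-3−P-1 = (-95, -20, -0.1).
Solve a·Δx + b·Δy = Δh: det = (-130)·(-20) − (-95)·(-90) = -5950.
∂h/∂x = [(+0.8)·(-20) − (-0.1)·(-90)] / -5950 = +0.004202
∂h/∂y = [(-130)·(-0.1) − (-95)·(+0.8)] / -5950 = -0.01496
Flow = −∇h = (-0.004202 east, +0.01496 north), which points north.

N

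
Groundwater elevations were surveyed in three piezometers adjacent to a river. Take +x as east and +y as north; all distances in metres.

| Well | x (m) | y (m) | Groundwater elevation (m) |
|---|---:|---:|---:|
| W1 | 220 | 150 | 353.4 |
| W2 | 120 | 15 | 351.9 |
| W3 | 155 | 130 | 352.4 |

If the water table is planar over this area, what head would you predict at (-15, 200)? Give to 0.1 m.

With h = a·x + b·y + c and W1 as origin, the differences give:
  (-100)·a + (-135)·b = -1.5
  (-65)·a + (-20)·b = -1.0
Eliminate b (×(-20) and ×(-135), subtract): -6775·a = -105.00 → a = ∂h/∂x = +0.01550
Back-substitute: b = ∂h/∂y = -0.0003690.
h(-15, 200) = 353.4 + (+0.01550)·(-235) + (-0.0003690)·(50) = 353.4 -3.642 -0.018 = 349.739 m.

349.7 m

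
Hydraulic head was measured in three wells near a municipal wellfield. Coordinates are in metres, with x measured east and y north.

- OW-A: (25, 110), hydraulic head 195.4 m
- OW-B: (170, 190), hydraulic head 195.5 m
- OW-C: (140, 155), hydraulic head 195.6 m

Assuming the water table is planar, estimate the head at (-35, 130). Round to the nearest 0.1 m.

Differences from OW-A: to OW-B (Δx, Δy, Δh) = (145, 80, +0.1); to OW-C = (115, 45, +0.2).
Determinant of the coordinate differences = 145·45 − 115·80 = -2675.
∂h/∂x = [(+0.1)·45 − (+0.2)·80] / -2675 = +0.004299
∂h/∂y = [145·(+0.2) − 115·(+0.1)] / -2675 = -0.006542
h(-35, 130) = 195.4 + (+0.004299)·(-60) + (-0.006542)·(20) = 195.4 -0.258 -0.131 = 195.011 m.

195.0 m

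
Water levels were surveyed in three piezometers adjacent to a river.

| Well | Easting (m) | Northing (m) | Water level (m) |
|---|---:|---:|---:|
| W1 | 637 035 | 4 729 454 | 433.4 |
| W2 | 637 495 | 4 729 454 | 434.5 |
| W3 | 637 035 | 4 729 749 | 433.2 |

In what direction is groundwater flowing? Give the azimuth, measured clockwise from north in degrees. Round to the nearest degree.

286°

∂h/∂x = (434.5 − 433.4) / (637495 − 637035) = +0.002391
∂h/∂y = (433.2 − 433.4) / (4729749 − 4729454) = -0.0006780
Flow direction (−∇h) has components (-0.002391 E, +0.0006780 N).
Azimuth = atan2(E, N) = atan2(-0.002391, +0.0006780) = 285.8° ≈ 286°.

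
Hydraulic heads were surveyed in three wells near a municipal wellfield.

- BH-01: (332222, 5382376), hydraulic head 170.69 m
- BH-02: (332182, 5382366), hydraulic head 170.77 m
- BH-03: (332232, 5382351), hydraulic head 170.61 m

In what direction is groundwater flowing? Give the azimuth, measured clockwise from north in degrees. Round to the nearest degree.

Differences from BH-01: to BH-02 (Δx, Δy, Δh) = (-40, -10, +0.08); to BH-03 = (10, -25, -0.08).
Determinant of the coordinate differences = (-40)·(-25) − 10·(-10) = 1100.
∂h/∂x = [(+0.08)·(-25) − (-0.08)·(-10)] / 1100 = -0.002545
∂h/∂y = [(-40)·(-0.08) − 10·(+0.08)] / 1100 = +0.002182
Flow direction (−∇h) has components (+0.002545 E, -0.002182 N).
Azimuth = atan2(E, N) = atan2(+0.002545, -0.002182) = 130.6° ≈ 131°.

131°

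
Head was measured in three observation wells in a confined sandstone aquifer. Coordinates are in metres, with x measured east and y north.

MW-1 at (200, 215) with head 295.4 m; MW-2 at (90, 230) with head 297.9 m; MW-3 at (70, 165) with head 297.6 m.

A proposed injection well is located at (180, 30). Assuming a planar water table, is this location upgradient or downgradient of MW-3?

downgradient

With h = a·x + b·y + c and MW-1 as origin, the differences give:
  (-110)·a + 15·b = +2.5
  (-130)·a + (-50)·b = +2.2
Eliminate b (×(-50) and ×15, subtract): 7450·a = -158.00 → a = ∂h/∂x = -0.02121
Back-substitute: b = ∂h/∂y = +0.01114.
Head at (180, 30) = 295.4 + (-0.02121)·(-20) + (+0.01114)·(-185) = 293.76 m.
That is lower than the 297.6 m at MW-3, so the point is downgradient.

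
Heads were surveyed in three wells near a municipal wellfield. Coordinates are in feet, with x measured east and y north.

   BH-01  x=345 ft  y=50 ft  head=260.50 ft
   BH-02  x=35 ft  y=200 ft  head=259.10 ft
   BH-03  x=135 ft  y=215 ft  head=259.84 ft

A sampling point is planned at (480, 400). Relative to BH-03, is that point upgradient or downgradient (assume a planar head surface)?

upgradient

Differences from BH-01: to BH-02 (Δx, Δy, Δh) = (-310, 150, -1.40); to BH-03 = (-210, 165, -0.66).
Solve a·Δx + b·Δy = Δh: det = (-310)·165 − (-210)·150 = -19650.
∂h/∂x = [(-1.40)·165 − (-0.66)·150] / -19650 = +0.006718
∂h/∂y = [(-310)·(-0.66) − (-210)·(-1.40)] / -19650 = +0.004550
Head at (480, 400) = 260.50 + (+0.006718)·(135) + (+0.004550)·(350) = 263.00 ft.
That is higher than the 259.84 ft at BH-03, so the point is upgradient.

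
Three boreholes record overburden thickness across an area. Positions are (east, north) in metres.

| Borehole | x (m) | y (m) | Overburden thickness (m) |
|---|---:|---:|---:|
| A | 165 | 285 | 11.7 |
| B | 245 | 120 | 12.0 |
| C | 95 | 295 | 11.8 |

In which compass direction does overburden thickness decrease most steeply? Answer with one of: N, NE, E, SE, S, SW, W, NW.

With d = a·x + b·y + c and A as origin, the differences give:
  80·a + (-165)·b = +0.3
  (-70)·a + 10·b = +0.1
Eliminate b (×10 and ×(-165), subtract): -10750·a = 19.50 → a = ∂d/∂x = -0.001814
Back-substitute: b = ∂d/∂y = -0.002698.
Steepest decrease is along −∇f = (+0.001814 E, +0.002698 N) → northeast.

NE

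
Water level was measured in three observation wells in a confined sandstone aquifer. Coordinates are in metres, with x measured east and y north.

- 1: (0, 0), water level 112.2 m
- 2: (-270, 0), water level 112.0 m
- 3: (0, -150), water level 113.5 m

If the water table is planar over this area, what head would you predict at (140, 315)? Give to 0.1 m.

109.6 m

∂h/∂x = (112.0 − 112.2) / (-270 − 0) = +0.0007407
∂h/∂y = (113.5 − 112.2) / (-150 − 0) = -0.008667
h(140, 315) = 112.2 + (+0.0007407)·(140) + (-0.008667)·(315) = 112.2 +0.104 -2.730 = 109.574 m.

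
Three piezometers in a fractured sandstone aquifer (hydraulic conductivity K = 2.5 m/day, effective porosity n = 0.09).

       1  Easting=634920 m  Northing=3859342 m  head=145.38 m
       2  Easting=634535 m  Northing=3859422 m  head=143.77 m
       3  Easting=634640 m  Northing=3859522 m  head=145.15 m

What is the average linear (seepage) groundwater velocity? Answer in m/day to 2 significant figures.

Taking 1 as reference: 2−1 = (-385, 80, -1.61); 3−1 = (-280, 180, -0.23).
Solve a·Δx + b·Δy = Δh: det = (-385)·180 − (-280)·80 = -46900.
∂h/∂x = [(-1.61)·180 − (-0.23)·80] / -46900 = +0.005787
∂h/∂y = [(-385)·(-0.23) − (-280)·(-1.61)] / -46900 = +0.007724
|∇h| = √(0.005787² + 0.007724²) = 0.009651
Seepage velocity v = K·i/n = 2.5 × 0.009651 / 0.09 = 0.2681 m/day.

0.27 m/day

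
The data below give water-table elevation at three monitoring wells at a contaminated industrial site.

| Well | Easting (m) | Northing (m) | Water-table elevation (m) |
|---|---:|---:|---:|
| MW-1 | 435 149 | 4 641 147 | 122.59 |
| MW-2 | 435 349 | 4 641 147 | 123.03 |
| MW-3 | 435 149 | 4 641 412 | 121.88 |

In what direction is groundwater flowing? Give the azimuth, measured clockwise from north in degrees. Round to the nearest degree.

321°

∂h/∂x = (123.03 − 122.59) / (435349 − 435149) = +0.002200
∂h/∂y = (121.88 − 122.59) / (4641412 − 4641147) = -0.002679
Flow direction (−∇h) has components (-0.002200 E, +0.002679 N).
Azimuth = atan2(E, N) = atan2(-0.002200, +0.002679) = 320.6° ≈ 321°.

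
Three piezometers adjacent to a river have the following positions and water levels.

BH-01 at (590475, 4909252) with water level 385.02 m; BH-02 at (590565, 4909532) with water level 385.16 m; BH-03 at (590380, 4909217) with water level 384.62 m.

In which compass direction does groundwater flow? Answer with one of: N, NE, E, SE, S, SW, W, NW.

W

With h = a·x + b·y + c and BH-01 as origin, the differences give:
  90·a + 280·b = +0.14
  (-95)·a + (-35)·b = -0.40
Eliminate b (×(-35) and ×280, subtract): 23450·a = 107.100 → a = ∂h/∂x = +0.004567
Back-substitute: b = ∂h/∂y = -0.0009680.
Flow = −∇h = (-0.004567 east, +0.0009680 north), which points west.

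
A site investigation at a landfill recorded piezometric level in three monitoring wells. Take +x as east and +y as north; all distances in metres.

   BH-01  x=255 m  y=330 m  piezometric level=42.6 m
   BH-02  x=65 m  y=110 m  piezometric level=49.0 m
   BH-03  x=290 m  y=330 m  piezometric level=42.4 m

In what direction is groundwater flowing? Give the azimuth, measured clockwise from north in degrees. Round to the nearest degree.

Taking BH-01 as reference: BH-02−BH-01 = (-190, -220, +6.4); BH-03−BH-01 = (35, 0, -0.2).
Solve a·Δx + b·Δy = Δh: det = (-190)·0 − 35·(-220) = 7700.
∂h/∂x = [(+6.4)·0 − (-0.2)·(-220)] / 7700 = -0.005714
∂h/∂y = [(-190)·(-0.2) − 35·(+6.4)] / 7700 = -0.02416
Flow direction (−∇h) has components (+0.005714 E, +0.02416 N).
Azimuth = atan2(E, N) = atan2(+0.005714, +0.02416) = 13.3° ≈ 013°.

013°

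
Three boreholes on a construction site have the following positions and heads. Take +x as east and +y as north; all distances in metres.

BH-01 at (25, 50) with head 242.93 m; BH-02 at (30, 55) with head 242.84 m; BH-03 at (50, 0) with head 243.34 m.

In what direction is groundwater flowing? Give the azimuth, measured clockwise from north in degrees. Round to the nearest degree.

With h = a·x + b·y + c and BH-01 as origin, the differences give:
  5·a + 5·b = -0.09
  25·a + (-50)·b = +0.41
Eliminate b (×(-50) and ×5, subtract): -375·a = 2.450 → a = ∂h/∂x = -0.006533
Back-substitute: b = ∂h/∂y = -0.01147.
Flow direction (−∇h) has components (+0.006533 E, +0.01147 N).
Azimuth = atan2(E, N) = atan2(+0.006533, +0.01147) = 29.7° ≈ 030°.

030°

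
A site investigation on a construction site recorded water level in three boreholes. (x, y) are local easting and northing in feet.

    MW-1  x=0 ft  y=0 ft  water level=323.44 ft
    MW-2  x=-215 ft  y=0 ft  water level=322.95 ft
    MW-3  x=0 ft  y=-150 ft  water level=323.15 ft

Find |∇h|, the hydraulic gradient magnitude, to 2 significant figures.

∂h/∂x = (322.95 − 323.44) / (-215 − 0) = +0.002279
∂h/∂y = (323.15 − 323.44) / (-150 − 0) = +0.001933
|∇h| = √(0.002279² + 0.001933²) = 0.002988

0.0030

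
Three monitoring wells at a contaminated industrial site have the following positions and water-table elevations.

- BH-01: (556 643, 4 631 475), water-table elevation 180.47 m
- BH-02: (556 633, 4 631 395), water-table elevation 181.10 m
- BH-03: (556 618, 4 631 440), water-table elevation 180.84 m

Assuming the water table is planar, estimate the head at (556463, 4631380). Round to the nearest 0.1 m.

182.0 m

Three-point gradient (reference BH-01): Δ to BH-02 = (-10, -80, +0.63), Δ to BH-03 = (-25, -35, +0.37).
∂h/∂x = -0.004576, ∂h/∂y = -0.007303 (det = -1650).
h(556463, 4631380) = 180.47 + (-0.004576)·(-180) + (-0.007303)·(-95) = 180.47 +0.824 +0.694 = 181.987 m.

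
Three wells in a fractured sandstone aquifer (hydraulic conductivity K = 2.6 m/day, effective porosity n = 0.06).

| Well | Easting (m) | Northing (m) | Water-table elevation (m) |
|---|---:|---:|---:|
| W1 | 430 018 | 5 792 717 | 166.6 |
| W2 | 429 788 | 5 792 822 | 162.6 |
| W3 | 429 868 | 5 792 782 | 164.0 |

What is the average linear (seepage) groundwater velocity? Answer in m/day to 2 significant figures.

0.71 m/day

With h = a·x + b·y + c and W1 as origin, the differences give:
  (-230)·a + 105·b = -4.0
  (-150)·a + 65·b = -2.6
Eliminate b (×65 and ×105, subtract): 800·a = 13.00 → a = ∂h/∂x = +0.01625
Back-substitute: b = ∂h/∂y = -0.002500.
|∇h| = √(0.01625² + -0.002500²) = 0.01644
Seepage velocity v = K·i/n = 2.6 × 0.01644 / 0.06 = 0.7124 m/day.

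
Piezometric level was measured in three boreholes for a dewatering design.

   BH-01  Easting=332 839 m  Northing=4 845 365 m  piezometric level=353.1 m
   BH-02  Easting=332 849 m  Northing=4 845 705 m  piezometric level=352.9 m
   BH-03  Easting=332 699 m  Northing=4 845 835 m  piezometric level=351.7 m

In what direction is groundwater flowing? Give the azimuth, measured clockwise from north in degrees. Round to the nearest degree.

276°

Taking BH-01 as reference: BH-02−BH-01 = (10, 340, -0.2); BH-03−BH-01 = (-140, 470, -1.4).
Solve a·Δx + b·Δy = Δh: det = 10·470 − (-140)·340 = 52300.
∂h/∂x = [(-0.2)·470 − (-1.4)·340] / 52300 = +0.007304
∂h/∂y = [10·(-1.4) − (-140)·(-0.2)] / 52300 = -0.0008031
Flow direction (−∇h) has components (-0.007304 E, +0.0008031 N).
Azimuth = atan2(E, N) = atan2(-0.007304, +0.0008031) = 276.3° ≈ 276°.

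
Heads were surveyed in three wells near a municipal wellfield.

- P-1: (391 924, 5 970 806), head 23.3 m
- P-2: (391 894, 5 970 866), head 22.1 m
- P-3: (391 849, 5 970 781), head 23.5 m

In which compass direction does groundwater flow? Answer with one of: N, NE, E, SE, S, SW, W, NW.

Taking P-1 as reference: P-2−P-1 = (-30, 60, -1.2); P-3−P-1 = (-75, -25, +0.2).
Solve a·Δx + b·Δy = Δh: det = (-30)·(-25) − (-75)·60 = 5250.
∂h/∂x = [(-1.2)·(-25) − (+0.2)·60] / 5250 = +0.003429
∂h/∂y = [(-30)·(+0.2) − (-75)·(-1.2)] / 5250 = -0.01829
Flow = −∇h = (-0.003429 east, +0.01829 north), which points north.

N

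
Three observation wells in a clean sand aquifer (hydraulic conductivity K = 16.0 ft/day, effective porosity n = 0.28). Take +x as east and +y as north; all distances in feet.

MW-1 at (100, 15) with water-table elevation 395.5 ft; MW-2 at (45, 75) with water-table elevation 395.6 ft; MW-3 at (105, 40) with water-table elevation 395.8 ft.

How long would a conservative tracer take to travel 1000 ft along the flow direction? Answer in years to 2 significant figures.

3.5 years

Three-point gradient (reference MW-1): Δ to MW-2 = (-55, 60, +0.1), Δ to MW-3 = (5, 25, +0.3).
∂h/∂x = +0.009254, ∂h/∂y = +0.01015 (det = -1675).
|∇h| = √(0.009254² + 0.01015²) = 0.01374
Seepage velocity v = K·i/n = 16.0 × 0.01374 / 0.28 = 0.7851 ft/day.
t = 1000 / 0.7851 = 1274 days = 3.49 years.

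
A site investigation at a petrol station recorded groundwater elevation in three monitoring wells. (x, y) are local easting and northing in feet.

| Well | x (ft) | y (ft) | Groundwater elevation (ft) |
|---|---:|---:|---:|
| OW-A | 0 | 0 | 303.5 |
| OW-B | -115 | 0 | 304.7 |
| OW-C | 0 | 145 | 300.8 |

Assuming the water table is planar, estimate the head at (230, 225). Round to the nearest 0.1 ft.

∂h/∂x = (304.7 − 303.5) / (-115 − 0) = -0.01043
∂h/∂y = (300.8 − 303.5) / (145 − 0) = -0.01862
h(230, 225) = 303.5 + (-0.01043)·(230) + (-0.01862)·(225) = 303.5 -2.400 -4.190 = 296.910 ft.

296.9 ft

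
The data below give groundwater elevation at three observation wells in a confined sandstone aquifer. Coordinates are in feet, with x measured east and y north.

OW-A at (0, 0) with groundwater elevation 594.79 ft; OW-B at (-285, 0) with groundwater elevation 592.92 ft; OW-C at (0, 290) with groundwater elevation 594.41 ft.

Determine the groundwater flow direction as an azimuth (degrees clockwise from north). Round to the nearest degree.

∂h/∂x = (592.92 − 594.79) / (-285 − 0) = +0.006561
∂h/∂y = (594.41 − 594.79) / (290 − 0) = -0.001310
Flow direction (−∇h) has components (-0.006561 E, +0.001310 N).
Azimuth = atan2(E, N) = atan2(-0.006561, +0.001310) = 281.3° ≈ 281°.

281°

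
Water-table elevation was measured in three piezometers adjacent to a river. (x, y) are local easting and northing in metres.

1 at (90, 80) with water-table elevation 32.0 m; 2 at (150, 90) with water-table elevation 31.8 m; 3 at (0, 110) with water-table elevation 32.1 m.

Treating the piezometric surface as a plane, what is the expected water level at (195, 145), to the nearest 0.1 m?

31.4 m

Taking 1 as reference: 2−1 = (60, 10, -0.2); 3−1 = (-90, 30, +0.1).
Solve a·Δx + b·Δy = Δh: det = 60·30 − (-90)·10 = 2700.
∂h/∂x = [(-0.2)·30 − (+0.1)·10] / 2700 = -0.002593
∂h/∂y = [60·(+0.1) − (-90)·(-0.2)] / 2700 = -0.004444
h(195, 145) = 32.0 + (-0.002593)·(105) + (-0.004444)·(65) = 32.0 -0.272 -0.289 = 31.439 m.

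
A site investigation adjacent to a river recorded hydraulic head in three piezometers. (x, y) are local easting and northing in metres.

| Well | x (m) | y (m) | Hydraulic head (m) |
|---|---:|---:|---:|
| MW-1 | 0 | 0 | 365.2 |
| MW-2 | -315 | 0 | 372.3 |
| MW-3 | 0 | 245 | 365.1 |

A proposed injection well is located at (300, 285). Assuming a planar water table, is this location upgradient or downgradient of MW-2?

∂h/∂x = (372.3 − 365.2) / (-315 − 0) = -0.02254
∂h/∂y = (365.1 − 365.2) / (245 − 0) = -0.0004082
Head at (300, 285) = 365.2 + (-0.02254)·(300) + (-0.0004082)·(285) = 358.32 m.
That is lower than the 372.3 m at MW-2, so the point is downgradient.

downgradient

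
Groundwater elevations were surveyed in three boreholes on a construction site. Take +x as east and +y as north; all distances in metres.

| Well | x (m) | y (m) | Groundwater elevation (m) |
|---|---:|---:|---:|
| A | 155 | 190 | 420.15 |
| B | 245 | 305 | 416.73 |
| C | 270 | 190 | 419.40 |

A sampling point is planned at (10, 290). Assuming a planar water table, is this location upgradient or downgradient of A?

Taking A as reference: B−A = (90, 115, -3.42); C−A = (115, 0, -0.75).
Solve a·Δx + b·Δy = Δh: det = 90·0 − 115·115 = -13225.
∂h/∂x = [(-3.42)·0 − (-0.75)·115] / -13225 = -0.006522
∂h/∂y = [90·(-0.75) − 115·(-3.42)] / -13225 = -0.02464
Head at (10, 290) = 420.15 + (-0.006522)·(-145) + (-0.02464)·(100) = 418.63 m.
That is lower than the 420.15 m at A, so the point is downgradient.

downgradient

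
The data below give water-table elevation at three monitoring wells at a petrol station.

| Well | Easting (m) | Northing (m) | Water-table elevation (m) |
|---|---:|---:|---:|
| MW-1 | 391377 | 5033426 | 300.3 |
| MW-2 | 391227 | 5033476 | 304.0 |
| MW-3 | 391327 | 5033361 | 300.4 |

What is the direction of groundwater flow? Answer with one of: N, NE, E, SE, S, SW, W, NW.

With h = a·x + b·y + c and MW-1 as origin, the differences give:
  (-150)·a + 50·b = +3.7
  (-50)·a + (-65)·b = +0.1
Eliminate b (×(-65) and ×50, subtract): 12250·a = -245.50 → a = ∂h/∂x = -0.02004
Back-substitute: b = ∂h/∂y = +0.01388.
Flow = −∇h = (+0.02004 east, -0.01388 north), which points southeast.

SE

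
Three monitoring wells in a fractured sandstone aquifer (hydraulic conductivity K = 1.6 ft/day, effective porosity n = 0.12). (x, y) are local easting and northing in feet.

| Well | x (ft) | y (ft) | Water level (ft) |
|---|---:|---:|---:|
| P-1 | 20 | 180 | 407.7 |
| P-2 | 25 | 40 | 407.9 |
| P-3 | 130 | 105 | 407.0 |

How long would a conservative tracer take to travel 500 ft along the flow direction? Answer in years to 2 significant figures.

With h = a·x + b·y + c and P-1 as origin, the differences give:
  5·a + (-140)·b = +0.2
  110·a + (-75)·b = -0.7
Eliminate b (×(-75) and ×(-140), subtract): 15025·a = -113.00 → a = ∂h/∂x = -0.007521
Back-substitute: b = ∂h/∂y = -0.001697.
|∇h| = √(-0.007521² + -0.001697²) = 0.00771
Seepage velocity v = K·i/n = 1.6 × 0.00771 / 0.12 = 0.1028 ft/day.
t = 500 / 0.1028 = 4864 days = 13.3 years.

13 years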